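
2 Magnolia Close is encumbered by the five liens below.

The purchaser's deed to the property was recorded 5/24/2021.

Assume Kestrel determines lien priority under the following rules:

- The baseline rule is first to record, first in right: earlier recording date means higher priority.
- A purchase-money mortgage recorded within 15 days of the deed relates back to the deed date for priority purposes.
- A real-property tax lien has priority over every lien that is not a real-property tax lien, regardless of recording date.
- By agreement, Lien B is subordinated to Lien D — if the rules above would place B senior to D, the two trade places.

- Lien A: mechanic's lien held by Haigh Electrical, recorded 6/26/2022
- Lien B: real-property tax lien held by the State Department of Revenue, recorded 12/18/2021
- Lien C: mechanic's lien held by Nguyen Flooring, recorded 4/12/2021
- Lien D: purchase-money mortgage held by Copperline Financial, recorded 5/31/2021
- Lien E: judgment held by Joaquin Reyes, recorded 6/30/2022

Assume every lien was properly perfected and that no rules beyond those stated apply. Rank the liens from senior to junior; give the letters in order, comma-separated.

First, effective dates: D relates back to the deed date 5/24/2021.
As a real-property tax lien, B is senior to every other lien.
Among the remaining liens, by effective date: C (4/12/2021), D (5/24/2021), A (6/26/2022), E (6/30/2022).
Because B would otherwise rank above D, the subordination swaps them.

D, C, B, A, E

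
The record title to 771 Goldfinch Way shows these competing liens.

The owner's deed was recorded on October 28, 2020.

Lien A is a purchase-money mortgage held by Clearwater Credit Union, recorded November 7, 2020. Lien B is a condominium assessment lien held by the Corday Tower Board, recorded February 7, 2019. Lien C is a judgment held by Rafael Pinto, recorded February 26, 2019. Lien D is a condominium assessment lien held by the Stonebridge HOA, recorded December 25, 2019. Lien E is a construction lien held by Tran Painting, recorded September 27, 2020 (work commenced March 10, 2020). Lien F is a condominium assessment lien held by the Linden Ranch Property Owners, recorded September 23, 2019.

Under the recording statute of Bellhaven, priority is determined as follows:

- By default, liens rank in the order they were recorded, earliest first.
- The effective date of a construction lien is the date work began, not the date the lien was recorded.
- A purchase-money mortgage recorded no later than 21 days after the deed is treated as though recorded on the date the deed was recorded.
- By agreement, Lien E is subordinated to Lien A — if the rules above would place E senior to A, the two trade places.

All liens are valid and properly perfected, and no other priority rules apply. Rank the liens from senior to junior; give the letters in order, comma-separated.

B, C, F, D, A, E

Effective dates after the stated exceptions: A was recorded within the 21-day window, so its effective date is the deed date October 28, 2020; E relates back to March 10, 2020 (work commenced).
By effective date, earliest first: B (February 7, 2019), C (February 26, 2019), F (September 23, 2019), D (December 25, 2019), E (March 10, 2020), A (October 28, 2020).
The subordination applies — E was senior to A — so E and A swap.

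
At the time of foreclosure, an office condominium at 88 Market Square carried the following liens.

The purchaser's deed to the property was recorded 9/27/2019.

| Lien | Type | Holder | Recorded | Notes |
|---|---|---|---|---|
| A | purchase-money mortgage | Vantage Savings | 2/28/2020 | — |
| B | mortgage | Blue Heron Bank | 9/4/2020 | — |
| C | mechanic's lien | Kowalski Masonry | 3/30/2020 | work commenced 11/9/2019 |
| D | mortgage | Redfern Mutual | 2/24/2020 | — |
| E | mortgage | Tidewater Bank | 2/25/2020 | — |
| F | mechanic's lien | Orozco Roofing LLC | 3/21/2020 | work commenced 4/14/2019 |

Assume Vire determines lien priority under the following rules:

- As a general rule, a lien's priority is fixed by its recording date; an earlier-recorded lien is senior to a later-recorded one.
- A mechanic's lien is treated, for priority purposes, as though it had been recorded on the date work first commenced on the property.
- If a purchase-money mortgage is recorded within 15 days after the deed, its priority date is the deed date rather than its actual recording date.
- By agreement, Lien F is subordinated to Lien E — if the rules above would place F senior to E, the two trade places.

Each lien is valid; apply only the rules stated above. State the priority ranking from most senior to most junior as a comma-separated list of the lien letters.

E, C, D, F, A, B

Effective dates after the stated exceptions: A missed the 15-day window (154 days after the deed), so its recording date stands; C's effective date is 11/9/2019, when work began; F is treated as recorded 4/14/2019, the work-commencement date.
Sorted by effective date: F (4/14/2019), C (11/9/2019), D (2/24/2020), E (2/25/2020), A (2/28/2020), B (9/4/2020).
F is senior to E before the subordination, so the two trade places.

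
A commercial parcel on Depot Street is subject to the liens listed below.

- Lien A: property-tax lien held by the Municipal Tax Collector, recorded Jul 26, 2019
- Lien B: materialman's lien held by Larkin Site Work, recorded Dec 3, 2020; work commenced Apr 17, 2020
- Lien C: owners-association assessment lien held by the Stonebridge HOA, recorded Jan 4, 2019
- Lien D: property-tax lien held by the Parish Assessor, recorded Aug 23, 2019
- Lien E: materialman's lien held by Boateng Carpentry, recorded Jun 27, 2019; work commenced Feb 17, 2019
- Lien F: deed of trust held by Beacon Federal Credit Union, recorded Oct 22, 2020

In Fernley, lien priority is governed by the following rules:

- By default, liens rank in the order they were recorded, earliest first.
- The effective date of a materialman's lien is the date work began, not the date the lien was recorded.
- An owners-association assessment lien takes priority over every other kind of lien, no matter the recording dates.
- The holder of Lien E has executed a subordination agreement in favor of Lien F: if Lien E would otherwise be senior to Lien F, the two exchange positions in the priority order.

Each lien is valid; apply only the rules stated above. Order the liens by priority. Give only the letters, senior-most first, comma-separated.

Effective dates after the stated exceptions: B relates back to Apr 17, 2020 (work commenced); E is treated as recorded Feb 17, 2019, the work-commencement date.
C is an owners-association assessment lien and takes priority over every other lien.
Remaining liens by effective date: E (Feb 17, 2019), A (Jul 26, 2019), D (Aug 23, 2019), B (Apr 17, 2020), F (Oct 22, 2020).
E is senior to F before the subordination, so the two trade places.

C, F, A, D, B, E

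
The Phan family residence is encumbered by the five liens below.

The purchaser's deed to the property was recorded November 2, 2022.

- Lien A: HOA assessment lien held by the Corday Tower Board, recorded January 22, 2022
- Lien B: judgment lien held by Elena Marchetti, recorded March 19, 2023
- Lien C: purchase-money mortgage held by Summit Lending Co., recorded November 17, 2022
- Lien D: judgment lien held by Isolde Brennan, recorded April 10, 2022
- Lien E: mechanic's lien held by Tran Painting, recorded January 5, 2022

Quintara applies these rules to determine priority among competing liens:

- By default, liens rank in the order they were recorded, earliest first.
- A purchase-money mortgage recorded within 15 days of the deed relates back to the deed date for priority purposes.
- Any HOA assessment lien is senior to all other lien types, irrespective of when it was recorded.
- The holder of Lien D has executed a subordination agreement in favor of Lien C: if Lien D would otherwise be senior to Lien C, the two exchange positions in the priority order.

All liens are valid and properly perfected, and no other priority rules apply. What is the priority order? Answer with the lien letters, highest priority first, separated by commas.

A, E, C, D, B

Effective dates after the stated exceptions: C was recorded within the 15-day window, so its effective date is the deed date November 2, 2022.
A is an HOA assessment lien, so it outranks all other liens regardless of date.
Among the remaining liens, by effective date: E (January 5, 2022), D (April 10, 2022), C (November 2, 2022), B (March 19, 2023).
The subordination applies — D was senior to C — so D and C swap.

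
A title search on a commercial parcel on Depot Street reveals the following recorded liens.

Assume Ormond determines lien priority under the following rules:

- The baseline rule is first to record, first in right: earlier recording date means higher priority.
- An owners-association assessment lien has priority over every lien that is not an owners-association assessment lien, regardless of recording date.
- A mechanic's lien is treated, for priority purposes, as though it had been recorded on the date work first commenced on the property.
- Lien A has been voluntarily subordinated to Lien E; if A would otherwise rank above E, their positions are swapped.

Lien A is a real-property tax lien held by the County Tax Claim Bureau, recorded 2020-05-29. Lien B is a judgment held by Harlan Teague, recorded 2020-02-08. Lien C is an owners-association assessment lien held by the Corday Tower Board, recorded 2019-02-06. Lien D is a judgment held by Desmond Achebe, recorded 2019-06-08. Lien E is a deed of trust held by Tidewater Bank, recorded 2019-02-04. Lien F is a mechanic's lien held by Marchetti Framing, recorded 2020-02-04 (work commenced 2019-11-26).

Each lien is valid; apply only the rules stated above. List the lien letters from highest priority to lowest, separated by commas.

C, E, D, F, B, A

Effective dates after the stated exceptions: F relates back to 2019-11-26 (work commenced).
C is an owners-association assessment lien, so it outranks all other liens regardless of date.
Among the remaining liens, by effective date: E (2019-02-04), D (2019-06-08), F (2019-11-26), B (2020-02-08), A (2020-05-29).
A is already junior to E, so the subordination agreement changes nothing.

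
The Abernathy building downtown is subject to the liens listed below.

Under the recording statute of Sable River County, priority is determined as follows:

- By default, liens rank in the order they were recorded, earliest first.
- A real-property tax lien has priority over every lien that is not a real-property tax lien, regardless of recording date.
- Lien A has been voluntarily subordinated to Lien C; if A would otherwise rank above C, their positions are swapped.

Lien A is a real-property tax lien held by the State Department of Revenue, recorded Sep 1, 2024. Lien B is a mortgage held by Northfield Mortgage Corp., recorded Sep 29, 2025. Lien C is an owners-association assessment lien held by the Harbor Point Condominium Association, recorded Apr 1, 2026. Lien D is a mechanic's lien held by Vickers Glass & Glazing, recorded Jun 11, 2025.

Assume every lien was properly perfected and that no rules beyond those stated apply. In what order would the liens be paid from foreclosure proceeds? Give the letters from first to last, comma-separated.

C, D, B, A

A, as a real-property tax lien, has superpriority and ranks first.
The other liens, earliest effective date first: D (Jun 11, 2025), B (Sep 29, 2025), C (Apr 1, 2026).
The subordination applies — A was senior to C — so A and C swap.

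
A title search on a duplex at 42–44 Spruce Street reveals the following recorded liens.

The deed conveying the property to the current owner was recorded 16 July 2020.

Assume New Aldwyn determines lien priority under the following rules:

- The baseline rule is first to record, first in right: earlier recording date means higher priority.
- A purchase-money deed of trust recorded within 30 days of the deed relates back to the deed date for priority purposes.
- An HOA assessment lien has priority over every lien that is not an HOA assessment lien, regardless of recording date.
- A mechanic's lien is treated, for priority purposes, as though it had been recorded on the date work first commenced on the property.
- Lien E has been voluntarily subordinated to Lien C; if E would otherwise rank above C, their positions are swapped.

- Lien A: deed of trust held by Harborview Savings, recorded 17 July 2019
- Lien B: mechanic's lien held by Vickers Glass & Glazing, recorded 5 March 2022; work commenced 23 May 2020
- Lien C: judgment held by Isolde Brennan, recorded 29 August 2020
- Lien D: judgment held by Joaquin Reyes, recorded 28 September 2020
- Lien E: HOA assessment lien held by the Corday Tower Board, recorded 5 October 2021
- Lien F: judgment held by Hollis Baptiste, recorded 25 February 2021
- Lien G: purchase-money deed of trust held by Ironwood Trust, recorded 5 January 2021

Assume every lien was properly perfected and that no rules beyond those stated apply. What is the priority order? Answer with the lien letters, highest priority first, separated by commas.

C, A, B, E, D, G, F

First, effective dates: B relates back to 23 May 2020 (work commenced); G was recorded 173 days after the deed, outside the 30-day window, so it keeps its recording date.
E is an HOA assessment lien, so it outranks all other liens regardless of date.
Among the remaining liens, by effective date: A (17 July 2019), B (23 May 2020), C (29 August 2020), D (28 September 2020), G (5 January 2021), F (25 February 2021).
Because E would otherwise rank above C, the subordination swaps them.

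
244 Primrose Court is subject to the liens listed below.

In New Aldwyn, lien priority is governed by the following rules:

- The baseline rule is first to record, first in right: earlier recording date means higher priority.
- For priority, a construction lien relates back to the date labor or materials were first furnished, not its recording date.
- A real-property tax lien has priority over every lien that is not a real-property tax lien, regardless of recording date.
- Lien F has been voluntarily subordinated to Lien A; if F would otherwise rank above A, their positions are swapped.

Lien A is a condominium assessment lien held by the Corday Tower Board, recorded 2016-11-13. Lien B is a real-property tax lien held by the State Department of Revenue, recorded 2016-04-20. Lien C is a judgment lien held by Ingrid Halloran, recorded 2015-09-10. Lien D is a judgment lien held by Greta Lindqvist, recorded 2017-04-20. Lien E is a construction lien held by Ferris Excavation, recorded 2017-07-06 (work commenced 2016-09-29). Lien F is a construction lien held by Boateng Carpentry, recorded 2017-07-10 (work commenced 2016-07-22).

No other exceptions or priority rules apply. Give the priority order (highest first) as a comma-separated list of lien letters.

B, C, A, E, F, D

Adjusting effective dates: E's effective date is 2016-09-29, when work began; F relates back to 2016-07-22 (work commenced).
B is a real-property tax lien, so it outranks all other liens regardless of date.
Remaining liens by effective date: C (2015-09-10), F (2016-07-22), E (2016-09-29), A (2016-11-13), D (2017-04-20).
Because F would otherwise rank above A, the subordination swaps them.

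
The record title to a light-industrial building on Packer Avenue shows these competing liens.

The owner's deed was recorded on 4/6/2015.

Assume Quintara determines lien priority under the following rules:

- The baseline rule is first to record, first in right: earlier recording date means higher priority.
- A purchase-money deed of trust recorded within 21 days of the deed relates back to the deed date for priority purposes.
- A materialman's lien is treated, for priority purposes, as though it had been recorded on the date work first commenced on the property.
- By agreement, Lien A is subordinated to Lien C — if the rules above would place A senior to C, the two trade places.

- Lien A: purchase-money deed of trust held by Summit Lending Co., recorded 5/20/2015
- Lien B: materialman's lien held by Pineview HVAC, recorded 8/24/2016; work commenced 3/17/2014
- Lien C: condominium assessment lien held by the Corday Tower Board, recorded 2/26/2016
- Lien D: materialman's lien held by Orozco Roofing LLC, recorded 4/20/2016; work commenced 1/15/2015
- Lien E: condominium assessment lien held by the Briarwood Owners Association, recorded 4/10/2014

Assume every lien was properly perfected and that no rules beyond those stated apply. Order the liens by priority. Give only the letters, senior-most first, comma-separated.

Adjusting effective dates: A was recorded 44 days after the deed, outside the 21-day window, so it keeps its recording date; B's effective date is 3/17/2014, when work began; D's effective date is 1/15/2015, when work began.
By effective date, earliest first: B (3/17/2014), E (4/10/2014), D (1/15/2015), A (5/20/2015), C (2/26/2016).
The subordination applies — A was senior to C — so A and C swap.

B, E, D, C, A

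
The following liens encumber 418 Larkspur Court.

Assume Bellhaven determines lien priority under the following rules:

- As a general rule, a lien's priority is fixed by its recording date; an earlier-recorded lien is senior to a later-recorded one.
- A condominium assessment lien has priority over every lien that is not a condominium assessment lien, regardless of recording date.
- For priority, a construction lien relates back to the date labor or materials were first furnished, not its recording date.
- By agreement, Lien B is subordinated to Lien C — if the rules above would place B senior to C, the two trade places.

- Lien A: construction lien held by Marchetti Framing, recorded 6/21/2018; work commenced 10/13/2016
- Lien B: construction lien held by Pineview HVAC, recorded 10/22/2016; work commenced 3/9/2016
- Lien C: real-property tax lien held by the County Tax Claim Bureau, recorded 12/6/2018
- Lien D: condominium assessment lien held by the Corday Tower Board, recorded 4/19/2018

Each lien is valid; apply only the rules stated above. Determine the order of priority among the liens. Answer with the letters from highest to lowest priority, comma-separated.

D, C, A, B

Effective dates after the stated exceptions: A's effective date is 10/13/2016, when work began; B relates back to 3/9/2016 (work commenced).
D, as a condominium assessment lien, has superpriority and ranks first.
Among the remaining liens, by effective date: B (3/9/2016), A (10/13/2016), C (12/6/2018).
B is senior to C before the subordination, so the two trade places.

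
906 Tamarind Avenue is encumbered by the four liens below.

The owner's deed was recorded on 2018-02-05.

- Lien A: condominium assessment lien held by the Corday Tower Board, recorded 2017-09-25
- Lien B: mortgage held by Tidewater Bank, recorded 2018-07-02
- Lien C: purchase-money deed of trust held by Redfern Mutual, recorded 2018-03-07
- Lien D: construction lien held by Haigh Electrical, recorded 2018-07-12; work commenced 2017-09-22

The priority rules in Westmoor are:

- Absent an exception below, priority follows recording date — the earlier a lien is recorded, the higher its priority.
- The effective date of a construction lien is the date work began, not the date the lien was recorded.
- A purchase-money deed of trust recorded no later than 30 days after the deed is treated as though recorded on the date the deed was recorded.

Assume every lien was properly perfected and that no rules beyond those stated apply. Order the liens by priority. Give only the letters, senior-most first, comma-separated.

D, A, C, B

Adjusting effective dates: C's effective date is the deed date, 2018-02-05; D's effective date is 2017-09-22, when work began.
By effective date: D (2017-09-22), A (2017-09-25), C (2018-02-05), B (2018-07-02).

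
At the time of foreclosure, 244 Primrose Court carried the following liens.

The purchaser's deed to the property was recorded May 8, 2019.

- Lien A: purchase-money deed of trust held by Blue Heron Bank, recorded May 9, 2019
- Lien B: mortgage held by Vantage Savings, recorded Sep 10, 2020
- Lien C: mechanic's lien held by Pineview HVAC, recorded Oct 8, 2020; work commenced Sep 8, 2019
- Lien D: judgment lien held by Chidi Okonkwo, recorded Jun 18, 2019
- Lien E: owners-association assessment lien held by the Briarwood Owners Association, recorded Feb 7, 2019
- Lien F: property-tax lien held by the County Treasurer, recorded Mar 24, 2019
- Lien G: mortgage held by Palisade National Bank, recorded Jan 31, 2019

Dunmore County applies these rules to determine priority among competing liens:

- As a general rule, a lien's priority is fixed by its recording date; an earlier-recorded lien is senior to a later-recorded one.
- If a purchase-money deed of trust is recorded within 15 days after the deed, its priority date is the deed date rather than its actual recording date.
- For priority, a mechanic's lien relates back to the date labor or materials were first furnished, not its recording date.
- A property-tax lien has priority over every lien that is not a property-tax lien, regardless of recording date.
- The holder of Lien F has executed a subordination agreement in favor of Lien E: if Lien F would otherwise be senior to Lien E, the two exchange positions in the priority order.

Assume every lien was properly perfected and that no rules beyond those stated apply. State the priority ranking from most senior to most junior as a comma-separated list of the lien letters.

Effective dates: A's effective date is the deed date, May 8, 2019; C is treated as recorded Sep 8, 2019, the work-commencement date.
F, as a property-tax lien, has superpriority and ranks first.
Among the remaining liens, by effective date: G (Jan 31, 2019), E (Feb 7, 2019), A (May 8, 2019), D (Jun 18, 2019), C (Sep 8, 2019), B (Sep 10, 2020).
Because F would otherwise rank above E, the subordination swaps them.

E, G, F, A, D, C, B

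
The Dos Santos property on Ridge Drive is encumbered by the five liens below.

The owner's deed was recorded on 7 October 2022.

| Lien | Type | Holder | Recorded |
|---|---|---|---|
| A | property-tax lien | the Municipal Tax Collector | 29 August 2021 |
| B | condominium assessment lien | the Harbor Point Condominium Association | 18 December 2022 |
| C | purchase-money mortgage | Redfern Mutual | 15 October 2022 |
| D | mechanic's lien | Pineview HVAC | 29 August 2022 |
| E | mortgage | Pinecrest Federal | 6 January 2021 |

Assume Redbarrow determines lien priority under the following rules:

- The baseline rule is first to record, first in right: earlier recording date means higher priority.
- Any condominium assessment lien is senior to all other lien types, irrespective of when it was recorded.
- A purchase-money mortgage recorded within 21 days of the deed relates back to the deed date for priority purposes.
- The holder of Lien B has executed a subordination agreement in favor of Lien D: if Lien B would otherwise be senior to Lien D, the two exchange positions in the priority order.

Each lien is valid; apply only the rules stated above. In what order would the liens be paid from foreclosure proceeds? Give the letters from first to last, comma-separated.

D, E, A, B, C

Effective dates after the stated exceptions: C's effective date is the deed date, 7 October 2022.
B, as a condominium assessment lien, has superpriority and ranks first.
Ordering the rest by effective date: E (6 January 2021), A (29 August 2021), D (29 August 2022), C (7 October 2022).
B is senior to D before the subordination, so the two trade places.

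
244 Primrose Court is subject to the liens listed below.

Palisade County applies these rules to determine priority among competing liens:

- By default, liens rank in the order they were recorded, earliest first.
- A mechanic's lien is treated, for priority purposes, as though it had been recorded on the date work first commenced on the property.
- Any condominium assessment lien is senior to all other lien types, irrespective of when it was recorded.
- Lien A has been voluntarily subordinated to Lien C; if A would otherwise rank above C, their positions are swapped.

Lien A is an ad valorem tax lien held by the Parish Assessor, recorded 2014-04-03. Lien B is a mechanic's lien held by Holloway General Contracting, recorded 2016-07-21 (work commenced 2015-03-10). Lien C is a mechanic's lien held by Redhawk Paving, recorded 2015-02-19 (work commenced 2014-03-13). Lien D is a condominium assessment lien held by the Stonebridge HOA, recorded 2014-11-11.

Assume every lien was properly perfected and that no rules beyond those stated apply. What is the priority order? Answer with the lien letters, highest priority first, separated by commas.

Effective dates: B's effective date is 2015-03-10, when work began; C relates back to 2014-03-13 (work commenced).
D is a condominium assessment lien, so it outranks all other liens regardless of date.
The other liens, earliest effective date first: C (2014-03-13), A (2014-04-03), B (2015-03-10).
Since A is not senior to C, the subordination leaves the order unchanged.

D, C, A, B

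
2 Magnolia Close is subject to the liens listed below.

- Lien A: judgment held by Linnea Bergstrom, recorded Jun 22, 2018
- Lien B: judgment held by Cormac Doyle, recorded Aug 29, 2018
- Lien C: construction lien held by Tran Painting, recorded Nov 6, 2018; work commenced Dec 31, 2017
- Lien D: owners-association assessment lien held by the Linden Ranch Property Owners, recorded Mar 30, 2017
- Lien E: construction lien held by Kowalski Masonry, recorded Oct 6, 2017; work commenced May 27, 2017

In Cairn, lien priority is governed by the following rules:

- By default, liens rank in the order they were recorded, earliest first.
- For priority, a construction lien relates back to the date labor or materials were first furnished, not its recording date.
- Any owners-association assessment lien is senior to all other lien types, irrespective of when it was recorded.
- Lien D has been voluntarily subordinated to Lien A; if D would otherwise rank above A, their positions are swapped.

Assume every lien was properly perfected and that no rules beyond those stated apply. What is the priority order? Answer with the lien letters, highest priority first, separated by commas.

A, E, C, D, B

Effective dates after the stated exceptions: C is treated as recorded Dec 31, 2017, the work-commencement date; E is treated as recorded May 27, 2017, the work-commencement date.
As an owners-association assessment lien, D is senior to every other lien.
The other liens, earliest effective date first: E (May 27, 2017), C (Dec 31, 2017), A (Jun 22, 2018), B (Aug 29, 2018).
Because D would otherwise rank above A, the subordination swaps them.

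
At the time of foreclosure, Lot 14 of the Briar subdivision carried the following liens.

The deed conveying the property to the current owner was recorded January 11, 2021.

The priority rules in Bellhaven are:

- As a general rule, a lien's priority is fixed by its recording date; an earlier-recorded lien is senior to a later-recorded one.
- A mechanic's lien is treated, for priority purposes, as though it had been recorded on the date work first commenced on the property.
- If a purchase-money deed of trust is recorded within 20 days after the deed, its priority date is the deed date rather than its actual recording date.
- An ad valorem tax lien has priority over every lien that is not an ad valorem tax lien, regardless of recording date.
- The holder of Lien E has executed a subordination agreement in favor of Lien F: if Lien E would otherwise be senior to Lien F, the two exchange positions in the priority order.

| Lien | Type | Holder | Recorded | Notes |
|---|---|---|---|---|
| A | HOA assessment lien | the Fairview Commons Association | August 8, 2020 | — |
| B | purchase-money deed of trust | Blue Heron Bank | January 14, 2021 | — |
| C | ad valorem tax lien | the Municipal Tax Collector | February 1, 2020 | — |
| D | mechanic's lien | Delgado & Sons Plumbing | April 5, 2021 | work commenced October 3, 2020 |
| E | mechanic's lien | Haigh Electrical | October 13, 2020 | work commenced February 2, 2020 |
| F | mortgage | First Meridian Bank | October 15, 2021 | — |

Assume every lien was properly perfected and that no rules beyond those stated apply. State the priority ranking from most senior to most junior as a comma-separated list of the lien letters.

C, F, A, D, B, E

Effective dates: B's effective date is the deed date, January 11, 2021; D relates back to October 3, 2020 (work commenced); E is treated as recorded February 2, 2020, the work-commencement date.
C is an ad valorem tax lien, so it outranks all other liens regardless of date.
Ordering the rest by effective date: E (February 2, 2020), A (August 8, 2020), D (October 3, 2020), B (January 11, 2021), F (October 15, 2021).
Because E would otherwise rank above F, the subordination swaps them.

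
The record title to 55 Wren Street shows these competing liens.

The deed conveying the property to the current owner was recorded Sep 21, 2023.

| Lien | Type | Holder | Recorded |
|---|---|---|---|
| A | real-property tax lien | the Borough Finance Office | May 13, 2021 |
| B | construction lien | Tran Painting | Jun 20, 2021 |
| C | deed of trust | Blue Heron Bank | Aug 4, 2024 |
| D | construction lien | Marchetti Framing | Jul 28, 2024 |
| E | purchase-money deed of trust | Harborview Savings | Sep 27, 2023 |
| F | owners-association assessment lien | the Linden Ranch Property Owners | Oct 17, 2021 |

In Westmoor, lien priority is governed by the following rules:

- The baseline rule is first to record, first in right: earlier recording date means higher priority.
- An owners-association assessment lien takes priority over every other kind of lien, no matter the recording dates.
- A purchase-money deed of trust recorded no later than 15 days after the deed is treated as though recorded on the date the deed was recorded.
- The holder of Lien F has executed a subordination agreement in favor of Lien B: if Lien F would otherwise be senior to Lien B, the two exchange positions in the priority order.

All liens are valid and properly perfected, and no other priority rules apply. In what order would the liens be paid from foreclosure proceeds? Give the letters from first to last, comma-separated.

Adjusting effective dates: E's effective date is the deed date, Sep 21, 2023.
As an owners-association assessment lien, F is senior to every other lien.
Among the remaining liens, by effective date: A (May 13, 2021), B (Jun 20, 2021), E (Sep 21, 2023), D (Jul 28, 2024), C (Aug 4, 2024).
Because F would otherwise rank above B, the subordination swaps them.

B, A, F, E, D, C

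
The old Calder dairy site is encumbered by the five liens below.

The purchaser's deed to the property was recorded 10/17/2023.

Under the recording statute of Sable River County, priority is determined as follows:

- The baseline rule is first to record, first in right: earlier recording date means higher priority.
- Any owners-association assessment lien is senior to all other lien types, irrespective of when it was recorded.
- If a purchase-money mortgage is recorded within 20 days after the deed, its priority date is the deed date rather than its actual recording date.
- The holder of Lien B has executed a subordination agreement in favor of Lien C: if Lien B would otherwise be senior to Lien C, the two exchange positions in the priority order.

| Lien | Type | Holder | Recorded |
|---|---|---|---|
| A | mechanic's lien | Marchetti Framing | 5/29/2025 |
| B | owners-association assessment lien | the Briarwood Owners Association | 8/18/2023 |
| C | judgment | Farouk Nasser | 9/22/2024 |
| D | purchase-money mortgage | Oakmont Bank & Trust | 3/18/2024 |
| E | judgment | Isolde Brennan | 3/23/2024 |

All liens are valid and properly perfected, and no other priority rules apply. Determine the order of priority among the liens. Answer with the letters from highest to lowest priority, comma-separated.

C, D, E, B, A

First, effective dates: D was recorded 153 days after the deed — beyond 20 days — so no relation-back applies.
B is an owners-association assessment lien and takes priority over every other lien.
Among the remaining liens, by effective date: D (3/18/2024), E (3/23/2024), C (9/22/2024), A (5/29/2025).
B would otherwise be senior to C, so under the subordination agreement B and C exchange positions.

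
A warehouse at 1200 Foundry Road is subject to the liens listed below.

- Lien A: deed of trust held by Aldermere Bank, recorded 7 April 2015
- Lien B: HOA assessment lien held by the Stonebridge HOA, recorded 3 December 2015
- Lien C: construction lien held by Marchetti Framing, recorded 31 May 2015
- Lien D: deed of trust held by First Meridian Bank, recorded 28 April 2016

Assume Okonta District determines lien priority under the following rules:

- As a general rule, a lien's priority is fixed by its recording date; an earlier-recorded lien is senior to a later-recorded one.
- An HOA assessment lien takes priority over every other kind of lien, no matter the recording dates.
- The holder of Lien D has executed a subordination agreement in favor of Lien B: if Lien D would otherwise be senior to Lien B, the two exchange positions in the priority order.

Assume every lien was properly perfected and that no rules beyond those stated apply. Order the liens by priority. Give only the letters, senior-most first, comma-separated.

As an HOA assessment lien, B is senior to every other lien.
Remaining liens by effective date: A (7 April 2015), C (31 May 2015), D (28 April 2016).
Since D is not senior to B, the subordination leaves the order unchanged.

B, A, C, D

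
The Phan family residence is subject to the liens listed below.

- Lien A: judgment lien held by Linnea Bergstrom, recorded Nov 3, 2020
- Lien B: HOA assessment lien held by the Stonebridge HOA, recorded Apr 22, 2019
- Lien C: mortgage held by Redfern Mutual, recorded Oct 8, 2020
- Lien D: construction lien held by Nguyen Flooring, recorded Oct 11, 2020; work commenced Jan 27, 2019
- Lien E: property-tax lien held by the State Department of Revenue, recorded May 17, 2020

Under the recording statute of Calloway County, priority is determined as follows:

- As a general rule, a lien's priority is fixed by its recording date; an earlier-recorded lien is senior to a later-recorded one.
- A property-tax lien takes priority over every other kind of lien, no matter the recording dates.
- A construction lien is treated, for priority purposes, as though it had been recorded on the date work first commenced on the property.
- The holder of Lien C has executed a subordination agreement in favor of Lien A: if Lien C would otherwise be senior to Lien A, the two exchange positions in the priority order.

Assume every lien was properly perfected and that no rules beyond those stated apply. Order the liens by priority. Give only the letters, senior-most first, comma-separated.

E, D, B, A, C

Effective dates after the stated exceptions: D is treated as recorded Jan 27, 2019, the work-commencement date.
E, as a property-tax lien, has superpriority and ranks first.
Among the remaining liens, by effective date: D (Jan 27, 2019), B (Apr 22, 2019), C (Oct 8, 2020), A (Nov 3, 2020).
Because C would otherwise rank above A, the subordination swaps them.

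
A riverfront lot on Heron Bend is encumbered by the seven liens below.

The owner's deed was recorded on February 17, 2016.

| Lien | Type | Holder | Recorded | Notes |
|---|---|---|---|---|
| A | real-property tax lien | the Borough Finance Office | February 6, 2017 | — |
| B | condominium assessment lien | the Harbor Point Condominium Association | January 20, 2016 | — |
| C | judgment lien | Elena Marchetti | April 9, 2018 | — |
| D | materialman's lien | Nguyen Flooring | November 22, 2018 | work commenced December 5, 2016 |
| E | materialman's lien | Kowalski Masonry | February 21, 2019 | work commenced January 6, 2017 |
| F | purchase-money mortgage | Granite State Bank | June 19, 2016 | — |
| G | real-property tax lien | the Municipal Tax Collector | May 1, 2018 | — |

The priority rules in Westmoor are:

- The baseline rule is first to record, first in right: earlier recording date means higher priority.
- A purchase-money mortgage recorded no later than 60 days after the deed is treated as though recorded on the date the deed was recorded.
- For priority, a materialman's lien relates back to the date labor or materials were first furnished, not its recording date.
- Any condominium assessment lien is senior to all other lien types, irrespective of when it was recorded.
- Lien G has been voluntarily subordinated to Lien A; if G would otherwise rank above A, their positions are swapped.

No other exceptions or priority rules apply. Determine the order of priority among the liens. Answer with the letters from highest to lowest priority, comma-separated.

Adjusting effective dates: D is treated as recorded December 5, 2016, the work-commencement date; E relates back to January 6, 2017 (work commenced); F missed the 60-day window (123 days after the deed), so its recording date stands.
B is a condominium assessment lien, so it outranks all other liens regardless of date.
Among the remaining liens, by effective date: F (June 19, 2016), D (December 5, 2016), E (January 6, 2017), A (February 6, 2017), C (April 9, 2018), G (May 1, 2018).
Since G is not senior to A, the subordination leaves the order unchanged.

B, F, D, E, A, C, G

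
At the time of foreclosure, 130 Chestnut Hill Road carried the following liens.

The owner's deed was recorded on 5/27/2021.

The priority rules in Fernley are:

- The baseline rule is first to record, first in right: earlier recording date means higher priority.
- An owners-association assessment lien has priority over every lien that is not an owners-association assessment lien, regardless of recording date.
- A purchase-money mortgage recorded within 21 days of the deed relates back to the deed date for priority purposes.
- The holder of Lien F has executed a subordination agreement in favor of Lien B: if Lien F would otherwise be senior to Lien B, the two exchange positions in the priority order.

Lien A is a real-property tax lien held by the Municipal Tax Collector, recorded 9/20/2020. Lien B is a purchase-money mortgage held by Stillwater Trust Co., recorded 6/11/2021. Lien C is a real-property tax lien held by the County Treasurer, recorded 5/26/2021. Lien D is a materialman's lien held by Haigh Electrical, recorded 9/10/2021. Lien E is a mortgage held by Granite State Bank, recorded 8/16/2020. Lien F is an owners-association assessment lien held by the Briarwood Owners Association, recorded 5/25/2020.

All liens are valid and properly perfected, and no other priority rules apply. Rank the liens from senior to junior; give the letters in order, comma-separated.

Adjusting effective dates: B's effective date is the deed date, 5/27/2021.
F is an owners-association assessment lien, so it outranks all other liens regardless of date.
Among the remaining liens, by effective date: E (8/16/2020), A (9/20/2020), C (5/26/2021), B (5/27/2021), D (9/10/2021).
The subordination applies — F was senior to B — so F and B swap.

B, E, A, C, F, D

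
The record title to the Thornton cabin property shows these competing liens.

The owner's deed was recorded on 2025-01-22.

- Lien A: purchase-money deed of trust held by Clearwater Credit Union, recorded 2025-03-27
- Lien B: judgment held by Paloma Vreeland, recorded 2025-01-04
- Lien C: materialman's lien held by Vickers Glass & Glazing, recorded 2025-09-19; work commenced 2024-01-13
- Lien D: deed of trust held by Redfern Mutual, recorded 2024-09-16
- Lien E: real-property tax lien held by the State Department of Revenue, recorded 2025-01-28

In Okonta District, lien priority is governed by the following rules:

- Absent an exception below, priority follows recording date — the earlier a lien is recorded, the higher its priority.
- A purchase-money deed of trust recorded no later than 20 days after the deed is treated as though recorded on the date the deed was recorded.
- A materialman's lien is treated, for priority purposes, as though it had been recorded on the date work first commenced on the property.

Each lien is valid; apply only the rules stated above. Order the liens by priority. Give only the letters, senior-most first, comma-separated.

C, D, B, E, A

Adjusting effective dates: A was recorded 64 days after the deed — beyond 20 days — so no relation-back applies; C is treated as recorded 2024-01-13, the work-commencement date.
By effective date, earliest first: C (2024-01-13), D (2024-09-16), B (2025-01-04), E (2025-01-28), A (2025-03-27).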